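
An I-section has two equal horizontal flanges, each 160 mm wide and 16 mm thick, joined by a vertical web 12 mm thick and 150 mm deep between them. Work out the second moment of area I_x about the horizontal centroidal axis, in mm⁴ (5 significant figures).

Treat the section as a set of non-overlapping primitives; coordinates are from the bounding-box lower-left.
Bottom flange: 160 × 16, A = 2 560 mm², y = 8 mm, Ī = 54613.33 mm⁴.
Web: 12 × 150, A = 1 800 mm², y = 91 mm, Ī = 3 375 000 mm⁴.
Top flange: 160 × 16, A = 2 560 mm², y = 174 mm, Ī = 54613.33 mm⁴.
By symmetry the centroid is at mid-height, ȳ = 91 mm.
Transfer each piece to the horizontal centroidal axis using Ī + A·d² with d = y − 91:
  bottom flange: d = -83 mm → contributes +17 690 453 mm⁴
  web: d = 0 mm → contributes +3 375 000 mm⁴
  top flange: d = 83 mm → contributes +17 690 453 mm⁴
Total I = 38 755 907 mm⁴.

I_x ≈ 3.8756 × 10⁷ mm⁴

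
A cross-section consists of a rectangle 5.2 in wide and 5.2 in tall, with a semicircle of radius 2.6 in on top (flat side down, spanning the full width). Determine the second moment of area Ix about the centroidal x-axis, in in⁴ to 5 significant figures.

Break the section into simple shapes (no overlaps), measuring from the bottom-left corner of the bounding box.
Rectangular body: 5.2 × 5.2, A = 27.04 in², y = 2.6 in, Ī = 60.93013 in⁴.
Semicircular cap: semicircle r = 2.6, A = 10.61858 in², y = 6.303474 in, Ī = 5.01563 in⁴.
Centroid: ȳ = ΣA·y / ΣA = 3.644268 in.
Transfer each piece to the centroidal x-axis using Ī + A·d² with d = y − 3.644268:
  rectangular body: d = -1.044268 in → contributes +90.41713 in⁴
  semicircular cap: d = 2.659206 in → contributes +80.10365 in⁴
Total I = 170.5208 in⁴.

Ix ≈ 170.52 in⁴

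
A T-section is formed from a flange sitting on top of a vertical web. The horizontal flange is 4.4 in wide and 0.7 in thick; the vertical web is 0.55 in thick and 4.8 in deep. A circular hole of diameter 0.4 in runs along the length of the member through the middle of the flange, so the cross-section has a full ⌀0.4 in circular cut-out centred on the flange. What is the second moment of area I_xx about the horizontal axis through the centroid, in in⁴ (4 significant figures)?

Split into non-overlapping primitives; take the origin at the lower-left of the bounding box.
Flange: 4.4 × 0.7, A = 3.08 in², y = 5.15 in, Ī = 0.125767 in⁴.
Web: 0.55 × 4.8, A = 2.64 in², y = 2.4 in, Ī = 5.0688 in⁴.
Hole (subtracted): ⌀0.4, A = 0.125664 in², y = 5.15 in, Ī = 0.00125664 in⁴.
Centroid: ȳ = ΣA·y / ΣA = 3.85226 in.
Transfer each piece to the horizontal axis through the centroid using Ī + A·d² with d = y − 3.85226:
  flange: d = 1.29774 in → contributes +5.31289 in⁴
  web: d = -1.45226 in → contributes +10.6367 in⁴
  hole: d = 1.29774 in → contributes −0.212891 in⁴
Total I = 15.7367 in⁴.

I_xx ≈ 15.74 in⁴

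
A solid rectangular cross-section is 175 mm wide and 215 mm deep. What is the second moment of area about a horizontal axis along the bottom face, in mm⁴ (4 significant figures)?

The section: 175 × 215, A = 37 625 mm², y = 107.5 mm, Ī = 144 934 635 mm⁴.
Transfer it to the bottom edge using Ī + A·d² with d = y − 0:
  the section: d = 107.5 mm → contributes +579 738 542 mm⁴
Total I = 579 738 542 mm⁴.

I_base ≈ 5.797 × 10⁸ mm⁴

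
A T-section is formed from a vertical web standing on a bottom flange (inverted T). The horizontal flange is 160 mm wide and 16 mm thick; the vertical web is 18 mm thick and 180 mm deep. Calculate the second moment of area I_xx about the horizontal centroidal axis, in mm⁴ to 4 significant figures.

I_xx ≈ 2.254 × 10⁷ mm⁴

Break the section into simple shapes (no overlaps), measuring from the bottom-left corner of the bounding box.
Flange: 160 × 16, A = 2 560 mm², y = 8 mm, Ī = 54613.3 mm⁴.
Web: 18 × 180, A = 3 240 mm², y = 106 mm, Ī = 8 748 000 mm⁴.
Centroid: ȳ = ΣA·y / ΣA = 62.7448 mm.
Transfer each piece to the horizontal centroidal axis using Ī + A·d² with d = y − 62.7448:
  flange: d = -54.7448 mm → contributes +7 726 923 mm⁴
  web: d = 43.2552 mm → contributes +14 810 072 mm⁴
Total I = 22 536 996 mm⁴.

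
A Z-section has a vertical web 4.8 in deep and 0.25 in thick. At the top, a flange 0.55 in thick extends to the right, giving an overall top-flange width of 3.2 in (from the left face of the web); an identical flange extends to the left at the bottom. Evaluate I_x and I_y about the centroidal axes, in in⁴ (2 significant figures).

I_x ≈ 17 in⁴, I_y ≈ 11 in⁴

Decompose the section into non-overlapping parts with the origin at the bottom-left of its bounding rectangle.
Web: 0.25 × 4.8, A = 1.2 in², y = 2.4 in, Ī = 2.304 in⁴.
Top flange (beyond web): 2.95 × 0.55, A = 1.623 in², y = 4.525 in, Ī = 0.0409 in⁴.
Bottom flange (beyond web): 2.95 × 0.55, A = 1.623 in², y = 0.275 in, Ī = 0.0409 in⁴.
Centroid: ȳ = ΣA·y / ΣA = 2.4 in.
Transfer each piece to the centroidal x-axis using Ī + A·d² with d = y − 2.4:
  web: d = 0 in → contributes +2.304 in⁴
  top flange (beyond web): d = 2.125 in → contributes +7.368 in⁴
  bottom flange (beyond web): d = -2.125 in → contributes +7.368 in⁴
Total I = 17.04 in⁴.
For the y-axis: x̄ = 3.075 in.
Repeating about the centroidal y-axis gives I_y = 10.67 in⁴.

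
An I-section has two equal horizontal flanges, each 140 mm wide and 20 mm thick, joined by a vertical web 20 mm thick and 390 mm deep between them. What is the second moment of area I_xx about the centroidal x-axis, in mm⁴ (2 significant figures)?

Treat the section as a set of non-overlapping primitives; coordinates are from the bounding-box lower-left.
Bottom flange: 140 × 20, A = 2 800 mm², y = 10 mm, Ī = 93 333 mm⁴.
Web: 20 × 390, A = 7 800 mm², y = 215 mm, Ī = 98 865 000 mm⁴.
Top flange: 140 × 20, A = 2 800 mm², y = 420 mm, Ī = 93 333 mm⁴.
By symmetry the centroid is at mid-height, ȳ = 215 mm.
Transfer each piece to the centroidal x-axis using Ī + A·d² with d = y − 215:
  bottom flange: d = -205 mm → contributes +117 763 333 mm⁴
  web: d = 0 mm → contributes +98 865 000 mm⁴
  top flange: d = 205 mm → contributes +117 763 333 mm⁴
Total I = 334 391 667 mm⁴.

I_xx ≈ 3.3 × 10⁸ mm⁴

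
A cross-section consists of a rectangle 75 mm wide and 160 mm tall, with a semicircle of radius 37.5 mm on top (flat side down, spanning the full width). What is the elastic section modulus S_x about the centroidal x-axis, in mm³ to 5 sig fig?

Break the section into simple shapes (no overlaps), measuring from the bottom-left corner of the bounding box.
Rectangular body: 75 × 160, A = 12 000 mm², y = 80 mm, Ī = 25 600 000 mm⁴.
Semicircular cap: semicircle r = 37.5, A = 2208.932 mm², y = 175.9155 mm, Ī = 217048.7 mm⁴.
Centroid: ȳ = ΣA·y / ΣA = 94.9111 mm.
Transfer each piece to the centroidal x-axis using Ī + A·d² with d = y − 94.9111:
  rectangular body: d = -14.9111 mm → contributes +28 268 091 mm⁴
  semicircular cap: d = 81.00439 mm → contributes +14 711 426 mm⁴
Total I = 42 979 517 mm⁴.
Extreme fibre distance c = 102.5889 mm; S = I/c = 418 949 mm³.

S_x ≈ 4.1895 × 10⁵ mm³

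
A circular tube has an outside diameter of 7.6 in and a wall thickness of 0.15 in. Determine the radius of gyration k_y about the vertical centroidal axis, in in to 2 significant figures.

k_y ≈ 2.6 in

Decompose the section into non-overlapping parts with the origin at the bottom-left of its bounding rectangle.
Outer circle: ⌀7.6, A = 45.36 in², x = 3.8 in, Ī = 163.8 in⁴.
Bore (subtracted): ⌀7.3, A = 41.85 in², x = 3.8 in, Ī = 139.4 in⁴.
By symmetry the centroid is at mid-width, x̄ = 3.8 in.
All pieces are centred on the vertical centroidal axis, so I = ΣĪ (holes subtracted) = 24.37 in⁴.
Radius of gyration: k = √(I/A) = √(24.37 / 3.511) = 2.635 in.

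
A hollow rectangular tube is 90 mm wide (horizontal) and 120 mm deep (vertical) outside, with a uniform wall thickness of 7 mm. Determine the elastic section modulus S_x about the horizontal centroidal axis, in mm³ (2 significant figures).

Break the section into simple shapes (no overlaps), measuring from the bottom-left corner of the bounding box.
Outer rectangle: 90 × 120, A = 10 800 mm², y = 60 mm, Ī = 12 960 000 mm⁴.
Inner void (subtracted): 76 × 106, A = 8 056 mm², y = 60 mm, Ī = 7 543 101 mm⁴.
By symmetry the centroid is at mid-height, ȳ = 60 mm.
All pieces are centred on the horizontal centroidal axis, so I = ΣĪ (holes subtracted) = 5 416 899 mm⁴.
Extreme fibre distance c = 60 mm; S = I/c = 90 282 mm³.

S_x ≈ 9.0 × 10⁴ mm³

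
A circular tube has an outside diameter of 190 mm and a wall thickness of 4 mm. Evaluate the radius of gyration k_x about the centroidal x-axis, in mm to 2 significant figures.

Decompose the section into non-overlapping parts with the origin at the bottom-left of its bounding rectangle.
Outer circle: ⌀190, A = 28 353 mm², y = 95 mm, Ī = 63 971 171 mm⁴.
Bore (subtracted): ⌀182, A = 26 016 mm², y = 95 mm, Ī = 53 858 648 mm⁴.
By symmetry the centroid is at mid-height, ȳ = 95 mm.
All pieces are centred on the centroidal x-axis, so I = ΣĪ (holes subtracted) = 10 112 523 mm⁴.
Radius of gyration: k = √(I/A) = √(10 112 523 / 2 337) = 65.78 mm.

k_x ≈ 66 mm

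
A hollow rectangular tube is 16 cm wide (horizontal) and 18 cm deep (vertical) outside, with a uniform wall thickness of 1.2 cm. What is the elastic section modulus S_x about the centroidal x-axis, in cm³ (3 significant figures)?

Break the section into simple shapes (no overlaps), measuring from the bottom-left corner of the bounding box.
Outer rectangle: 16 × 18, A = 288 cm², y = 9 cm, Ī = 7 776 cm⁴.
Inner void (subtracted): 13.6 × 15.6, A = 212.16 cm², y = 9 cm, Ī = 4302.6 cm⁴.
By symmetry the centroid is at mid-height, ȳ = 9 cm.
All pieces are centred on the centroidal x-axis, so I = ΣĪ (holes subtracted) = 3473.4 cm⁴.
Extreme fibre distance c = 9 cm; S = I/c = 385.93 cm³.

S_x ≈ 386 cm³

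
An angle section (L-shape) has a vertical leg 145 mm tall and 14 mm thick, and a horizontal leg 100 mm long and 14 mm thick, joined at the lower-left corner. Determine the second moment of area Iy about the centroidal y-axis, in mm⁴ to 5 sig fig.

Break the section into simple shapes (no overlaps), measuring from the bottom-left corner of the bounding box.
Vertical leg: 14 × 145, A = 2 030 mm², x = 7 mm, Ī = 33156.67 mm⁴.
Horizontal leg (remainder): 86 × 14, A = 1 204 mm², x = 57 mm, Ī = 742065.3 mm⁴.
Centroid: x̄ = ΣA·x / ΣA = 25.61472 mm.
Transfer each piece to the centroidal y-axis using Ī + A·d² with d = x − 25.61472:
  vertical leg: d = -18.61472 mm → contributes +736567.4 mm⁴
  horizontal leg (remainder): d = 31.38528 mm → contributes +1 928 049 mm⁴
Total I = 2 664 616 mm⁴.

Iy ≈ 2.6646 × 10⁶ mm⁴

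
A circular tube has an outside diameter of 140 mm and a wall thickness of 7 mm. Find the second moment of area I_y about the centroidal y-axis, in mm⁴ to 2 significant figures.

Treat the section as a set of non-overlapping primitives; coordinates are from the bounding-box lower-left.
Outer circle: ⌀140, A = 15 394 mm², x = 70 mm, Ī = 18 857 410 mm⁴.
Bore (subtracted): ⌀126, A = 12 469 mm², x = 70 mm, Ī = 12 372 347 mm⁴.
By symmetry the centroid is at mid-width, x̄ = 70 mm.
All pieces are centred on the centroidal y-axis, so I = ΣĪ (holes subtracted) = 6 485 063 mm⁴.

I_y ≈ 6.5 × 10⁶ mm⁴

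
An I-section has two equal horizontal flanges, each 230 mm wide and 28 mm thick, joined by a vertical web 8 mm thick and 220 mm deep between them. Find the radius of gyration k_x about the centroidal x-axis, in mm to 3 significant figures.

k_x ≈ 119 mm

Split into non-overlapping primitives; take the origin at the lower-left of the bounding box.
Bottom flange: 230 × 28, A = 6 440 mm², y = 14 mm, Ī = 420 747 mm⁴.
Web: 8 × 220, A = 1 760 mm², y = 138 mm, Ī = 7 098 667 mm⁴.
Top flange: 230 × 28, A = 6 440 mm², y = 262 mm, Ī = 420 747 mm⁴.
By symmetry the centroid is at mid-height, ȳ = 138 mm.
Transfer each piece to the centroidal x-axis using Ī + A·d² with d = y − 138:
  bottom flange: d = -124 mm → contributes +99 442 187 mm⁴
  web: d = 0 mm → contributes +7 098 667 mm⁴
  top flange: d = 124 mm → contributes +99 442 187 mm⁴
Total I = 205 983 040 mm⁴.
Radius of gyration: k = √(I/A) = √(205 983 040 / 14 640) = 118.62 mm.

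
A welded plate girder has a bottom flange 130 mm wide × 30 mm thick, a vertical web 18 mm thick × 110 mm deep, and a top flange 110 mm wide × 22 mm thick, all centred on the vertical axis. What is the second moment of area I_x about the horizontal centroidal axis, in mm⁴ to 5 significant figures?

I_x ≈ 3.0492 × 10⁷ mm⁴

Break the section into simple shapes (no overlaps), measuring from the bottom-left corner of the bounding box.
Bottom plate: 130 × 30, A = 3 900 mm², y = 15 mm, Ī = 292 500 mm⁴.
Web plate: 18 × 110, A = 1 980 mm², y = 85 mm, Ī = 1 996 500 mm⁴.
Top plate: 110 × 22, A = 2 420 mm², y = 151 mm, Ī = 97606.67 mm⁴.
Centroid: ȳ = ΣA·y / ΣA = 71.35181 mm.
Transfer each piece to the horizontal centroidal axis using Ī + A·d² with d = y − 71.35181:
  bottom plate: d = -56.35181 mm → contributes +12 677 052 mm⁴
  web plate: d = 13.64819 mm → contributes +2 365 321 mm⁴
  top plate: d = 79.64819 mm → contributes +15 449 686 mm⁴
Total I = 30 492 059 mm⁴.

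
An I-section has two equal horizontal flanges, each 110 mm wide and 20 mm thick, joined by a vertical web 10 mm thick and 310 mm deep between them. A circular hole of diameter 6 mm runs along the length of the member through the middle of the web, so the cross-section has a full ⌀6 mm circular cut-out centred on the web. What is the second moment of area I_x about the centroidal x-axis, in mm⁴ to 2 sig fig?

I_x ≈ 1.4 × 10⁸ mm⁴

Break the section into simple shapes (no overlaps), measuring from the bottom-left corner of the bounding box.
Bottom flange: 110 × 20, A = 2 200 mm², y = 10 mm, Ī = 73 333 mm⁴.
Web: 10 × 310, A = 3 100 mm², y = 175 mm, Ī = 24 825 833 mm⁴.
Top flange: 110 × 20, A = 2 200 mm², y = 340 mm, Ī = 73 333 mm⁴.
Hole (subtracted): ⌀6, A = 28.27 mm², y = 175 mm, Ī = 63.62 mm⁴.
By symmetry the centroid is at mid-height, ȳ = 175 mm.
Transfer each piece to the centroidal x-axis using Ī + A·d² with d = y − 175:
  bottom flange: d = -165 mm → contributes +59 968 333 mm⁴
  web: d = 0 mm → contributes +24 825 833 mm⁴
  top flange: d = 165 mm → contributes +59 968 333 mm⁴
  hole: d = 0 mm → contributes −63.62 mm⁴
Total I = 144 762 436 mm⁴.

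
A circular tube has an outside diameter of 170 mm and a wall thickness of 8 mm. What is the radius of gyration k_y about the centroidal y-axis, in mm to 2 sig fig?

k_y ≈ 57 mm

Treat the section as a set of non-overlapping primitives; coordinates are from the bounding-box lower-left.
Outer circle: ⌀170, A = 22 698 mm², x = 85 mm, Ī = 40 998 275 mm⁴.
Bore (subtracted): ⌀154, A = 18 627 mm², x = 85 mm, Ī = 27 609 134 mm⁴.
By symmetry the centroid is at mid-width, x̄ = 85 mm.
All pieces are centred on the centroidal y-axis, so I = ΣĪ (holes subtracted) = 13 389 141 mm⁴.
Radius of gyration: k = √(I/A) = √(13 389 141 / 4 072) = 57.35 mm.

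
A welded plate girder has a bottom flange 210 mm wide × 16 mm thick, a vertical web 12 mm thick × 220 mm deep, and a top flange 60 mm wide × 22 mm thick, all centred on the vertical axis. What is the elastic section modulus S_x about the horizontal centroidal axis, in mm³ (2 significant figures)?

S_x ≈ 4.2 × 10⁵ mm³

Split into non-overlapping primitives; take the origin at the lower-left of the bounding box.
Bottom plate: 210 × 16, A = 3 360 mm², y = 8 mm, Ī = 71 680 mm⁴.
Web plate: 12 × 220, A = 2 640 mm², y = 126 mm, Ī = 10 648 000 mm⁴.
Top plate: 60 × 22, A = 1 320 mm², y = 247 mm, Ī = 53 240 mm⁴.
Centroid: ȳ = ΣA·y / ΣA = 93.66 mm.
Transfer each piece to the horizontal centroidal axis using Ī + A·d² with d = y − 93.66:
  bottom plate: d = -85.66 mm → contributes +24 723 682 mm⁴
  web plate: d = 32.34 mm → contributes +13 409 839 mm⁴
  top plate: d = 153.3 mm → contributes +31 092 331 mm⁴
Total I = 69 225 852 mm⁴.
Extreme fibre distance c = 164.3 mm; S = I/c = 421 225 mm³.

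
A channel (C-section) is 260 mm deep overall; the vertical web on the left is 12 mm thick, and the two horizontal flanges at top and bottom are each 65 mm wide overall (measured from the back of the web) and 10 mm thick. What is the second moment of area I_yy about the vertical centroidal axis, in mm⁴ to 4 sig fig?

I_yy ≈ 1.121 × 10⁶ mm⁴

Break the section into simple shapes (no overlaps), measuring from the bottom-left corner of the bounding box.
Web: 12 × 260, A = 3 120 mm², x = 6 mm, Ī = 37 440 mm⁴.
Top flange (beyond web): 53 × 10, A = 530 mm², x = 38.5 mm, Ī = 124 064 mm⁴.
Bottom flange (beyond web): 53 × 10, A = 530 mm², x = 38.5 mm, Ī = 124 064 mm⁴.
Centroid: x̄ = ΣA·x / ΣA = 14.2416 mm.
Transfer each piece to the vertical centroidal axis using Ī + A·d² with d = x − 14.2416:
  web: d = -8.24163 mm → contributes +249 364 mm⁴
  top flange (beyond web): d = 24.2584 mm → contributes +435 953 mm⁴
  bottom flange (beyond web): d = 24.2584 mm → contributes +435 953 mm⁴
Total I = 1 121 269 mm⁴.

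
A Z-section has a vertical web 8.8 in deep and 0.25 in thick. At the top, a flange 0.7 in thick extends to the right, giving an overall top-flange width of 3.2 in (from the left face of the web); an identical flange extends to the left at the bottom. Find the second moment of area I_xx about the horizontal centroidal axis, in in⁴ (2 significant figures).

I_xx ≈ 82 in⁴

Split into non-overlapping primitives; take the origin at the lower-left of the bounding box.
Web: 0.25 × 8.8, A = 2.2 in², y = 4.4 in, Ī = 14.2 in⁴.
Top flange (beyond web): 2.95 × 0.7, A = 2.065 in², y = 8.45 in, Ī = 0.08432 in⁴.
Bottom flange (beyond web): 2.95 × 0.7, A = 2.065 in², y = 0.35 in, Ī = 0.08432 in⁴.
Centroid: ȳ = ΣA·y / ΣA = 4.4 in.
Transfer each piece to the horizontal centroidal axis using Ī + A·d² with d = y − 4.4:
  web: d = 0 in → contributes +14.2 in⁴
  top flange (beyond web): d = 4.05 in → contributes +33.96 in⁴
  bottom flange (beyond web): d = -4.05 in → contributes +33.96 in⁴
Total I = 82.11 in⁴.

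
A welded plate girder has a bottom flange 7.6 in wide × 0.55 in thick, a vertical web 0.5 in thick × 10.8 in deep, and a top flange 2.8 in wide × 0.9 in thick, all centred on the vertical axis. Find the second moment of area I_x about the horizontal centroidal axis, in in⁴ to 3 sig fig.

I_x ≈ 267 in⁴

Break the section into simple shapes (no overlaps), measuring from the bottom-left corner of the bounding box.
Bottom plate: 7.6 × 0.55, A = 4.18 in², y = 0.275 in, Ī = 0.10537 in⁴.
Web plate: 0.5 × 10.8, A = 5.4 in², y = 5.95 in, Ī = 52.488 in⁴.
Top plate: 2.8 × 0.9, A = 2.52 in², y = 11.8 in, Ī = 0.1701 in⁴.
Centroid: ȳ = ΣA·y / ΣA = 5.2079 in.
Transfer each piece to the horizontal centroidal axis using Ī + A·d² with d = y − 5.2079:
  bottom plate: d = -4.9329 in → contributes +101.82 in⁴
  web plate: d = 0.74211 in → contributes +55.462 in⁴
  top plate: d = 6.5921 in → contributes +109.68 in⁴
Total I = 266.96 in⁴.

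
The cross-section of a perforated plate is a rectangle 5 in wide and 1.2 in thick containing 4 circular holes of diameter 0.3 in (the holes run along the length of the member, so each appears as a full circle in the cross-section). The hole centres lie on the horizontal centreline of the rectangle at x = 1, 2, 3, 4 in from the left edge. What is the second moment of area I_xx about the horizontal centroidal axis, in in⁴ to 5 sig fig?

Decompose the section into non-overlapping parts with the origin at the bottom-left of its bounding rectangle.
Plate: 5 × 1.2, A = 6 in², y = 0.6 in, Ī = 0.72 in⁴.
Hole 1 (subtracted): ⌀0.3, A = 0.07068583 in², y = 0.6 in, Ī = 0.0003976078 in⁴.
Hole 2 (subtracted): ⌀0.3, A = 0.07068583 in², y = 0.6 in, Ī = 0.0003976078 in⁴.
Hole 3 (subtracted): ⌀0.3, A = 0.07068583 in², y = 0.6 in, Ī = 0.0003976078 in⁴.
Hole 4 (subtracted): ⌀0.3, A = 0.07068583 in², y = 0.6 in, Ī = 0.0003976078 in⁴.
By symmetry the centroid is at mid-height, ȳ = 0.6 in.
All pieces are centred on the horizontal centroidal axis, so I = ΣĪ (holes subtracted) = 0.7184096 in⁴.

I_xx ≈ 0.71841 in⁴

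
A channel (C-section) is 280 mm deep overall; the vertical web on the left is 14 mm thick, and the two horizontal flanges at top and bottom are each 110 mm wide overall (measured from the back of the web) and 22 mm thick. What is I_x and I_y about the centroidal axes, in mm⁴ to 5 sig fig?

I_x ≈ 9.6073 × 10⁷ mm⁴, I_y ≈ 9.4584 × 10⁶ mm⁴

Decompose the section into non-overlapping parts with the origin at the bottom-left of its bounding rectangle.
Web: 14 × 280, A = 3 920 mm², y = 140 mm, Ī = 25 610 667 mm⁴.
Top flange (beyond web): 96 × 22, A = 2 112 mm², y = 269 mm, Ī = 85 184 mm⁴.
Bottom flange (beyond web): 96 × 22, A = 2 112 mm², y = 11 mm, Ī = 85 184 mm⁴.
By symmetry the centroid is at mid-height, ȳ = 140 mm.
Transfer each piece to the centroidal x-axis using Ī + A·d² with d = y − 140:
  web: d = 0 mm → contributes +25 610 667 mm⁴
  top flange (beyond web): d = 129 mm → contributes +35 230 976 mm⁴
  bottom flange (beyond web): d = -129 mm → contributes +35 230 976 mm⁴
Total I = 96 072 619 mm⁴.
For the y-axis: x̄ = 35.52652 mm.
Repeating about the centroidal y-axis gives I_y = 9 458 377 mm⁴.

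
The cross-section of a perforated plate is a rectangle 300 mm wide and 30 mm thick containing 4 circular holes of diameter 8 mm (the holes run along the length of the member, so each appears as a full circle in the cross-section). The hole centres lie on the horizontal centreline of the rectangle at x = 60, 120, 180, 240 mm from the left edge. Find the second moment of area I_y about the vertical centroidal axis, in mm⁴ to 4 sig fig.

I_y ≈ 6.659 × 10⁷ mm⁴

Treat the section as a set of non-overlapping primitives; coordinates are from the bounding-box lower-left.
Plate: 300 × 30, A = 9 000 mm², x = 150 mm, Ī = 67 500 000 mm⁴.
Hole 1 (subtracted): ⌀8, A = 50.2655 mm², x = 60 mm, Ī = 201.062 mm⁴.
Hole 2 (subtracted): ⌀8, A = 50.2655 mm², x = 120 mm, Ī = 201.062 mm⁴.
Hole 3 (subtracted): ⌀8, A = 50.2655 mm², x = 180 mm, Ī = 201.062 mm⁴.
Hole 4 (subtracted): ⌀8, A = 50.2655 mm², x = 240 mm, Ī = 201.062 mm⁴.
By symmetry the centroid is at mid-width, x̄ = 150 mm.
Transfer each piece to the vertical centroidal axis using Ī + A·d² with d = x − 150:
  plate: d = 0 mm → contributes +67 500 000 mm⁴
  hole 1: d = -90 mm → contributes −407 351 mm⁴
  hole 2: d = -30 mm → contributes −45 440 mm⁴
  hole 3: d = 30 mm → contributes −45 440 mm⁴
  hole 4: d = 90 mm → contributes −407 351 mm⁴
Total I = 66 594 417 mm⁴.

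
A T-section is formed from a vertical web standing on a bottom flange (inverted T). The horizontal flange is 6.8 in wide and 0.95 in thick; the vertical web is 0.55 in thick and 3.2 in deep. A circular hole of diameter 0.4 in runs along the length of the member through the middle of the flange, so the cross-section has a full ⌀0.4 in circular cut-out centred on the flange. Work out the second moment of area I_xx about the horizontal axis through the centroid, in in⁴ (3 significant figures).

Split into non-overlapping primitives; take the origin at the lower-left of the bounding box.
Flange: 6.8 × 0.95, A = 6.46 in², y = 0.475 in, Ī = 0.48585 in⁴.
Web: 0.55 × 3.2, A = 1.76 in², y = 2.55 in, Ī = 1.5019 in⁴.
Hole (subtracted): ⌀0.4, A = 0.12566 in², y = 0.475 in, Ī = 0.0012566 in⁴.
Centroid: ȳ = ΣA·y / ΣA = 0.92618 in.
Transfer each piece to the horizontal axis through the centroid using Ī + A·d² with d = y − 0.92618:
  flange: d = -0.45118 in → contributes +1.8009 in⁴
  web: d = 1.6238 in → contributes +6.1426 in⁴
  hole: d = -0.45118 in → contributes −0.026837 in⁴
Total I = 7.9166 in⁴.

I_xx ≈ 7.92 in⁴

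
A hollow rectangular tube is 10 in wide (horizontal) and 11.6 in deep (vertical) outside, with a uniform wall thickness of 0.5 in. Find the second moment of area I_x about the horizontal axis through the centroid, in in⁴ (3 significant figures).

Split into non-overlapping primitives; take the origin at the lower-left of the bounding box.
Outer rectangle: 10 × 11.6, A = 116 in², y = 5.8 in, Ī = 1300.7 in⁴.
Inner void (subtracted): 9 × 10.6, A = 95.4 in², y = 5.8 in, Ī = 893.26 in⁴.
By symmetry the centroid is at mid-height, ȳ = 5.8 in.
All pieces are centred on the horizontal axis through the centroid, so I = ΣĪ (holes subtracted) = 407.48 in⁴.

I_x ≈ 407 in⁴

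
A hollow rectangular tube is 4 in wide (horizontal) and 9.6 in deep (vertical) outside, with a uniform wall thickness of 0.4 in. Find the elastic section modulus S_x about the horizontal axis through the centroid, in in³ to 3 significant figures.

Split into non-overlapping primitives; take the origin at the lower-left of the bounding box.
Outer rectangle: 4 × 9.6, A = 38.4 in², y = 4.8 in, Ī = 294.91 in⁴.
Inner void (subtracted): 3.2 × 8.8, A = 28.16 in², y = 4.8 in, Ī = 181.73 in⁴.
By symmetry the centroid is at mid-height, ȳ = 4.8 in.
All pieces are centred on the horizontal axis through the centroid, so I = ΣĪ (holes subtracted) = 113.19 in⁴.
Extreme fibre distance c = 4.8 in; S = I/c = 23.58 in³.

S_x ≈ 23.6 in³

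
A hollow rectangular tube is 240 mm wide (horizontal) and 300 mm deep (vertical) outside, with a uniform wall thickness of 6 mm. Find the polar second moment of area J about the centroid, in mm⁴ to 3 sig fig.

Break the section into simple shapes (no overlaps), measuring from the bottom-left corner of the bounding box.
Outer rectangle: 240 × 300, A = 72 000 mm², y = 150 mm, Ī = 540 000 000 mm⁴.
Inner void (subtracted): 228 × 288, A = 65 664 mm², y = 150 mm, Ī = 453 869 568 mm⁴.
By symmetry the centroid is at mid-height, ȳ = 150 mm.
All pieces are centred on the centroidal x-axis, so I = ΣĪ (holes subtracted) = 86 130 432 mm⁴.
Repeating about the centroidal y-axis gives I_y = 61 143 552 mm⁴.
Polar second moment: J = I_x + I_y = 147 273 984 mm⁴.

J ≈ 1.47 × 10⁸ mm⁴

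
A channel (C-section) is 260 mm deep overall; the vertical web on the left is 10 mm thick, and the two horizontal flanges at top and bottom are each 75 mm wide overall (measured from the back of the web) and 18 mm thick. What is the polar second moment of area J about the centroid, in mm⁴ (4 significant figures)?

Split into non-overlapping primitives; take the origin at the lower-left of the bounding box.
Web: 10 × 260, A = 2 600 mm², y = 130 mm, Ī = 14 646 667 mm⁴.
Top flange (beyond web): 65 × 18, A = 1 170 mm², y = 251 mm, Ī = 31 590 mm⁴.
Bottom flange (beyond web): 65 × 18, A = 1 170 mm², y = 9 mm, Ī = 31 590 mm⁴.
By symmetry the centroid is at mid-height, ȳ = 130 mm.
Transfer each piece to the centroidal x-axis using Ī + A·d² with d = y − 130:
  web: d = 0 mm → contributes +14 646 667 mm⁴
  top flange (beyond web): d = 121 mm → contributes +17 161 560 mm⁴
  bottom flange (beyond web): d = -121 mm → contributes +17 161 560 mm⁴
Total I = 48 969 787 mm⁴.
For the y-axis: x̄ = 22.7632 mm.
Repeating about the centroidal y-axis gives I_y = 2 577 450 mm⁴.
Polar second moment: J = I_x + I_y = 51 547 236 mm⁴.

J ≈ 5.155 × 10⁷ mm⁴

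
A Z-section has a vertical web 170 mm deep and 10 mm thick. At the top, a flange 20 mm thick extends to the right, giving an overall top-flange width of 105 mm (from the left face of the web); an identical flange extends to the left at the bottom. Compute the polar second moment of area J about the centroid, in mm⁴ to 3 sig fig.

Decompose the section into non-overlapping parts with the origin at the bottom-left of its bounding rectangle.
Web: 10 × 170, A = 1 700 mm², y = 85 mm, Ī = 4 094 167 mm⁴.
Top flange (beyond web): 95 × 20, A = 1 900 mm², y = 160 mm, Ī = 63 333 mm⁴.
Bottom flange (beyond web): 95 × 20, A = 1 900 mm², y = 10 mm, Ī = 63 333 mm⁴.
Centroid: ȳ = ΣA·y / ΣA = 85 mm.
Transfer each piece to the centroidal x-axis using Ī + A·d² with d = y − 85:
  web: d = 0 mm → contributes +4 094 167 mm⁴
  top flange (beyond web): d = 75 mm → contributes +10 750 833 mm⁴
  bottom flange (beyond web): d = -75 mm → contributes +10 750 833 mm⁴
Total I = 25 595 833 mm⁴.
For the y-axis: x̄ = 100 mm.
Repeating about the centroidal y-axis gives I_y = 13 345 833 mm⁴.
Polar second moment: J = I_x + I_y = 38 941 667 mm⁴.

J ≈ 3.89 × 10⁷ mm⁴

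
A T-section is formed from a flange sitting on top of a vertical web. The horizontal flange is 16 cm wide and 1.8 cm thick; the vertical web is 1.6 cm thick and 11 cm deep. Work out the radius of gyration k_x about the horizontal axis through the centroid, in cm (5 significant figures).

k_x ≈ 3.6927 cm

Split into non-overlapping primitives; take the origin at the lower-left of the bounding box.
Flange: 16 × 1.8, A = 28.8 cm², y = 11.9 cm, Ī = 7.776 cm⁴.
Web: 1.6 × 11, A = 17.6 cm², y = 5.5 cm, Ī = 177.4667 cm⁴.
Centroid: ȳ = ΣA·y / ΣA = 9.472414 cm.
Transfer each piece to the horizontal axis through the centroid using Ī + A·d² with d = y − 9.472414:
  flange: d = 2.427586 cm → contributes +177.4994 cm⁴
  web: d = -3.972414 cm → contributes +455.1959 cm⁴
Total I = 632.6954 cm⁴.
Radius of gyration: k = √(I/A) = √(632.6954 / 46.4) = 3.692652 cm.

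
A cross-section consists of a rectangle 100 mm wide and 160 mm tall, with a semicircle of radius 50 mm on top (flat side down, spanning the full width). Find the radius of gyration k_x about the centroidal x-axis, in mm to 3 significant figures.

Treat the section as a set of non-overlapping primitives; coordinates are from the bounding-box lower-left.
Rectangular body: 100 × 160, A = 16 000 mm², y = 80 mm, Ī = 34 133 333 mm⁴.
Semicircular cap: semicircle r = 50, A = 3 927 mm², y = 181.22 mm, Ī = 685 981 mm⁴.
Centroid: ȳ = ΣA·y / ΣA = 99.947 mm.
Transfer each piece to the centroidal x-axis using Ī + A·d² with d = y − 99.947:
  rectangular body: d = -19.947 mm → contributes +40 499 744 mm⁴
  semicircular cap: d = 81.273 mm → contributes +26 625 071 mm⁴
Total I = 67 124 815 mm⁴.
Radius of gyration: k = √(I/A) = √(67 124 815 / 19 927) = 58.039 mm.

k_x ≈ 58.0 mm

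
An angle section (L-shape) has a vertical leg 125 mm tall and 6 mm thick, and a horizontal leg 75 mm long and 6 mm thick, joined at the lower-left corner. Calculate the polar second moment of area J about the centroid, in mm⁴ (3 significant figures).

Decompose the section into non-overlapping parts with the origin at the bottom-left of its bounding rectangle.
Vertical leg: 6 × 125, A = 750 mm², y = 62.5 mm, Ī = 976 563 mm⁴.
Horizontal leg (remainder): 69 × 6, A = 414 mm², y = 3 mm, Ī = 1 242 mm⁴.
Centroid: ȳ = ΣA·y / ΣA = 41.338 mm.
Transfer each piece to the centroidal x-axis using Ī + A·d² with d = y − 41.338:
  vertical leg: d = 21.162 mm → contributes +1 312 447 mm⁴
  horizontal leg (remainder): d = -38.338 mm → contributes +609 728 mm⁴
Total I = 1 922 175 mm⁴.
For the y-axis: x̄ = 16.338 mm.
Repeating about the centroidal y-axis gives I_y = 541 625 mm⁴.
Polar second moment: J = I_x + I_y = 2 463 801 mm⁴.

J ≈ 2.46 × 10⁶ mm⁴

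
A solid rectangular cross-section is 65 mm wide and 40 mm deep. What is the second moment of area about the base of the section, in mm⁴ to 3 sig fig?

I_base ≈ 1.39 × 10⁶ mm⁴

The section: 65 × 40, A = 2 600 mm², y = 20 mm, Ī = 346 667 mm⁴.
Transfer it to the base of the section using Ī + A·d² with d = y − 0:
  the section: d = 20 mm → contributes +1 386 667 mm⁴
Total I = 1 386 667 mm⁴.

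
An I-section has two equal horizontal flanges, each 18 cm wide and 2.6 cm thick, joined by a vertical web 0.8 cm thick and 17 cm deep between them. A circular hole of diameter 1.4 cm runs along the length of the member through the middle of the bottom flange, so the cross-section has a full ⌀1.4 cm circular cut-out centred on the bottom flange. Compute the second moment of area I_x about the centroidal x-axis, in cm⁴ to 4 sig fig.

I_x ≈ 9219 cm⁴

Decompose the section into non-overlapping parts with the origin at the bottom-left of its bounding rectangle.
Bottom flange: 18 × 2.6, A = 46.8 cm², y = 1.3 cm, Ī = 26.364 cm⁴.
Web: 0.8 × 17, A = 13.6 cm², y = 11.1 cm, Ī = 327.533 cm⁴.
Top flange: 18 × 2.6, A = 46.8 cm², y = 20.9 cm, Ī = 26.364 cm⁴.
Hole (subtracted): ⌀1.4, A = 1.53938 cm², y = 1.3 cm, Ī = 0.188574 cm⁴.
Centroid: ȳ = ΣA·y / ΣA = 11.2428 cm.
Transfer each piece to the centroidal x-axis using Ī + A·d² with d = y − 11.2428:
  bottom flange: d = -9.94278 cm → contributes +4652.96 cm⁴
  web: d = -0.142777 cm → contributes +327.811 cm⁴
  top flange: d = 9.65722 cm → contributes +4391.02 cm⁴
  hole: d = -9.94278 cm → contributes −152.37 cm⁴
Total I = 9219.42 cm⁴.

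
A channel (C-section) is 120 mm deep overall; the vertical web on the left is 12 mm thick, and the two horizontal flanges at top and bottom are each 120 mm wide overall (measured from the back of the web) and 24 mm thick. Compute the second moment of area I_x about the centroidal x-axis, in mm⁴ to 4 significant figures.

I_x ≈ 1.392 × 10⁷ mm⁴

Treat the section as a set of non-overlapping primitives; coordinates are from the bounding-box lower-left.
Web: 12 × 120, A = 1 440 mm², y = 60 mm, Ī = 1 728 000 mm⁴.
Top flange (beyond web): 108 × 24, A = 2 592 mm², y = 108 mm, Ī = 124 416 mm⁴.
Bottom flange (beyond web): 108 × 24, A = 2 592 mm², y = 12 mm, Ī = 124 416 mm⁴.
By symmetry the centroid is at mid-height, ȳ = 60 mm.
Transfer each piece to the centroidal x-axis using Ī + A·d² with d = y − 60:
  web: d = 0 mm → contributes +1 728 000 mm⁴
  top flange (beyond web): d = 48 mm → contributes +6 096 384 mm⁴
  bottom flange (beyond web): d = -48 mm → contributes +6 096 384 mm⁴
Total I = 13 920 768 mm⁴.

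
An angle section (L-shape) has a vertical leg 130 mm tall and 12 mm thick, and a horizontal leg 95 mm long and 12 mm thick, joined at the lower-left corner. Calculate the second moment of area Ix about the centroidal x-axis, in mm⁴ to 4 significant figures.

Ix ≈ 4.325 × 10⁶ mm⁴

Treat the section as a set of non-overlapping primitives; coordinates are from the bounding-box lower-left.
Vertical leg: 12 × 130, A = 1 560 mm², y = 65 mm, Ī = 2 197 000 mm⁴.
Horizontal leg (remainder): 83 × 12, A = 996 mm², y = 6 mm, Ī = 11 952 mm⁴.
Centroid: ȳ = ΣA·y / ΣA = 42.0094 mm.
Transfer each piece to the centroidal x-axis using Ī + A·d² with d = y − 42.0094:
  vertical leg: d = 22.9906 mm → contributes +3 021 566 mm⁴
  horizontal leg (remainder): d = -36.0094 mm → contributes +1 303 441 mm⁴
Total I = 4 325 008 mm⁴.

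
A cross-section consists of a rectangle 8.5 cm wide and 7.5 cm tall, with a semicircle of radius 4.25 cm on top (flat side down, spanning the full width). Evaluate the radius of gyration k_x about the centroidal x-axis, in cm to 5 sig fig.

k_x ≈ 3.1947 cm

Break the section into simple shapes (no overlaps), measuring from the bottom-left corner of the bounding box.
Rectangular body: 8.5 × 7.5, A = 63.75 cm², y = 3.75 cm, Ī = 298.8281 cm⁴.
Semicircular cap: semicircle r = 4.25, A = 28.37251 cm², y = 9.303756 cm, Ī = 35.80864 cm⁴.
Centroid: ȳ = ΣA·y / ΣA = 5.460483 cm.
Transfer each piece to the centroidal x-axis using Ī + A·d² with d = y − 5.460483:
  rectangular body: d = -1.710483 cm → contributes +485.3448 cm⁴
  semicircular cap: d = 3.843273 cm → contributes +454.8918 cm⁴
Total I = 940.2366 cm⁴.
Radius of gyration: k = √(I/A) = √(940.2366 / 92.12251) = 3.194741 cm.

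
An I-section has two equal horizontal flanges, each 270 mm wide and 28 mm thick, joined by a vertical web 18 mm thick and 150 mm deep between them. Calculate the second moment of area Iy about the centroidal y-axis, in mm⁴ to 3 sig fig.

Break the section into simple shapes (no overlaps), measuring from the bottom-left corner of the bounding box.
Bottom flange: 270 × 28, A = 7 560 mm², x = 135 mm, Ī = 45 927 000 mm⁴.
Web: 18 × 150, A = 2 700 mm², x = 135 mm, Ī = 72 900 mm⁴.
Top flange: 270 × 28, A = 7 560 mm², x = 135 mm, Ī = 45 927 000 mm⁴.
By symmetry the centroid is at mid-width, x̄ = 135 mm.
All pieces are centred on the centroidal y-axis, so I = ΣĪ = 91 926 900 mm⁴.

Iy ≈ 9.19 × 10⁷ mm⁴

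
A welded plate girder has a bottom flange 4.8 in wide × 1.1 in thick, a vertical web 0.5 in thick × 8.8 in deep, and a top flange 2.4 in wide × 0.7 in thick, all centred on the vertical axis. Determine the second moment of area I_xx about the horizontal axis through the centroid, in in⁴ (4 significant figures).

Break the section into simple shapes (no overlaps), measuring from the bottom-left corner of the bounding box.
Bottom plate: 4.8 × 1.1, A = 5.28 in², y = 0.55 in, Ī = 0.5324 in⁴.
Web plate: 0.5 × 8.8, A = 4.4 in², y = 5.5 in, Ī = 28.3947 in⁴.
Top plate: 2.4 × 0.7, A = 1.68 in², y = 10.25 in, Ī = 0.0686 in⁴.
Centroid: ȳ = ΣA·y / ΣA = 3.90176 in.
Transfer each piece to the horizontal axis through the centroid using Ī + A·d² with d = y − 3.90176:
  bottom plate: d = -3.35176 in → contributes +59.8495 in⁴
  web plate: d = 1.59824 in → contributes +39.6339 in⁴
  top plate: d = 6.34824 in → contributes +67.7728 in⁴
Total I = 167.256 in⁴.

I_xx ≈ 167.3 in⁴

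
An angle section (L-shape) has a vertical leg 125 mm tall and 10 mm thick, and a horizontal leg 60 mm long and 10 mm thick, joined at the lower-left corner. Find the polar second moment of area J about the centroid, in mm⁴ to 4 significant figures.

Decompose the section into non-overlapping parts with the origin at the bottom-left of its bounding rectangle.
Vertical leg: 10 × 125, A = 1 250 mm², y = 62.5 mm, Ī = 1 627 604 mm⁴.
Horizontal leg (remainder): 50 × 10, A = 500 mm², y = 5 mm, Ī = 4166.67 mm⁴.
Centroid: ȳ = ΣA·y / ΣA = 46.0714 mm.
Transfer each piece to the centroidal x-axis using Ī + A·d² with d = y − 46.0714:
  vertical leg: d = 16.4286 mm → contributes +1 964 977 mm⁴
  horizontal leg (remainder): d = -41.0714 mm → contributes +847 598 mm⁴
Total I = 2 812 574 mm⁴.
For the y-axis: x̄ = 13.5714 mm.
Repeating about the centroidal y-axis gives I_y = 436 012 mm⁴.
Polar second moment: J = I_x + I_y = 3 248 586 mm⁴.

J ≈ 3.249 × 10⁶ mm⁴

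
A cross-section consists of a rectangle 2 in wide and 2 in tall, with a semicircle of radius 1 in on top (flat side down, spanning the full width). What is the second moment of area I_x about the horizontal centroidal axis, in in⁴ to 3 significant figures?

Treat the section as a set of non-overlapping primitives; coordinates are from the bounding-box lower-left.
Rectangular body: 2 × 2, A = 4 in², y = 1 in, Ī = 1.3333 in⁴.
Semicircular cap: semicircle r = 1, A = 1.5708 in², y = 2.4244 in, Ī = 0.10976 in⁴.
Centroid: ȳ = ΣA·y / ΣA = 1.4016 in.
Transfer each piece to the horizontal centroidal axis using Ī + A·d² with d = y − 1.4016:
  rectangular body: d = -0.40164 in → contributes +1.9786 in⁴
  semicircular cap: d = 1.0228 in → contributes +1.7529 in⁴
Total I = 3.7315 in⁴.

I_x ≈ 3.73 in⁴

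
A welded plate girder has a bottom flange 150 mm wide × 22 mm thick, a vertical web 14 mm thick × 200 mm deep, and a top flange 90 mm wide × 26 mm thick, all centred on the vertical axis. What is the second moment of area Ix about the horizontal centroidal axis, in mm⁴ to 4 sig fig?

Ix ≈ 7.891 × 10⁷ mm⁴

Decompose the section into non-overlapping parts with the origin at the bottom-left of its bounding rectangle.
Bottom plate: 150 × 22, A = 3 300 mm², y = 11 mm, Ī = 133 100 mm⁴.
Web plate: 14 × 200, A = 2 800 mm², y = 122 mm, Ī = 9 333 333 mm⁴.
Top plate: 90 × 26, A = 2 340 mm², y = 235 mm, Ī = 131 820 mm⁴.
Centroid: ȳ = ΣA·y / ΣA = 109.929 mm.
Transfer each piece to the horizontal centroidal axis using Ī + A·d² with d = y − 109.929:
  bottom plate: d = -98.9289 mm → contributes +32 429 966 mm⁴
  web plate: d = 12.0711 mm → contributes +9 741 325 mm⁴
  top plate: d = 125.071 mm → contributes +36 735 920 mm⁴
Total I = 78 907 211 mm⁴.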